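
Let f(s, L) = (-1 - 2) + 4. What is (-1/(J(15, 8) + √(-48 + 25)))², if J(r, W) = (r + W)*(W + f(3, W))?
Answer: (207 + I*√23)⁻² ≈ 2.33e-5 - 1.0802e-6*I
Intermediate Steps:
f(s, L) = 1 (f(s, L) = -3 + 4 = 1)
J(r, W) = (1 + W)*(W + r) (J(r, W) = (r + W)*(W + 1) = (W + r)*(1 + W) = (1 + W)*(W + r))
(-1/(J(15, 8) + √(-48 + 25)))² = (-1/((8 + 15 + 8² + 8*15) + √(-48 + 25)))² = (-1/((8 + 15 + 64 + 120) + √(-23)))² = (-1/(207 + I*√23))² = (207 + I*√23)⁻²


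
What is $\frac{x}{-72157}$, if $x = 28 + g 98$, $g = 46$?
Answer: $- \frac{4536}{72157} \approx -0.062863$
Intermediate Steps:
$x = 4536$ ($x = 28 + 46 \cdot 98 = 28 + 4508 = 4536$)
$\frac{x}{-72157} = \frac{4536}{-72157} = 4536 \left(- \frac{1}{72157}\right) = - \frac{4536}{72157}$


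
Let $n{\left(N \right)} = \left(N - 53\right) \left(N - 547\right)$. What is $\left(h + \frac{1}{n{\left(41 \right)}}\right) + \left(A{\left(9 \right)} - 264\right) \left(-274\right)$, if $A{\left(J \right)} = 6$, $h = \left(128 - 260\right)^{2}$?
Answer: $\frac{535040353}{6072} \approx 88116.0$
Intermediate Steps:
$n{\left(N \right)} = \left(-547 + N\right) \left(-53 + N\right)$ ($n{\left(N \right)} = \left(-53 + N\right) \left(-547 + N\right) = \left(-547 + N\right) \left(-53 + N\right)$)
$h = 17424$ ($h = \left(-132\right)^{2} = 17424$)
$\left(h + \frac{1}{n{\left(41 \right)}}\right) + \left(A{\left(9 \right)} - 264\right) \left(-274\right) = \left(17424 + \frac{1}{28991 + 41^{2} - 24600}\right) + \left(6 - 264\right) \left(-274\right) = \left(17424 + \frac{1}{28991 + 1681 - 24600}\right) - -70692 = \left(17424 + \frac{1}{6072}\right) + 70692 = \frac{105798529}{6072} + 70692 = \frac{535040353}{6072}$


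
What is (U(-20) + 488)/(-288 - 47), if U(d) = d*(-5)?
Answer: -588/335 ≈ -1.7552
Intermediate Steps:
U(d) = -5*d
(U(-20) + 488)/(-288 - 47) = (-5*(-20) + 488)/(-288 - 47) = (100 + 488)/(-335) = 588*(-1/335) = -588/335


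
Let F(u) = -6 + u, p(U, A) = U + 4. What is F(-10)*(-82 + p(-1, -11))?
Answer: 1264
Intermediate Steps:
p(U, A) = 4 + U
F(-10)*(-82 + p(-1, -11)) = (-6 - 10)*(-82 + (4 - 1)) = -16*(-82 + 3) = -16*(-79) = 1264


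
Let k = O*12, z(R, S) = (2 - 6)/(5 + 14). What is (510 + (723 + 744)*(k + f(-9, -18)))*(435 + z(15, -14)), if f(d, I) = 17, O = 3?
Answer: 34027059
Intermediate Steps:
z(R, S) = -4/19
k = 36 (k = 3*12 = 36)
(510 + (723 + 744)*(k + f(-9, -18)))*(435 + z(15, -14)) = (510 + (723 + 744)*(36 + 17))*(435 - 4/19) = (510 + 1467*53)*(8261/19) = (510 + 77751)*(8261/19) = 78261*(8261/19) = 34027059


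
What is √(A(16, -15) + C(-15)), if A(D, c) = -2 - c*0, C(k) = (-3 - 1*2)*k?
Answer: √73 ≈ 8.5440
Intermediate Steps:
C(k) = -5*k (C(k) = (-3 - 2)*k = -5*k)
A(D, c) = -2 (A(D, c) = -2 - 1*0 = -2 + 0 = -2)
√(A(16, -15) + C(-15)) = √(-2 - 5*(-15)) = √(-2 + 75) = √73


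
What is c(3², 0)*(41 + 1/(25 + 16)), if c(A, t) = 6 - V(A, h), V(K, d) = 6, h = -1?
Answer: 0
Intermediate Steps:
c(A, t) = 0 (c(A, t) = 6 - 1*6 = 6 - 6 = 0)
c(3², 0)*(41 + 1/(25 + 16)) = 0*(41 + 1/(25 + 16)) = 0*(41 + 1/41) = 0*(1682/41) = 0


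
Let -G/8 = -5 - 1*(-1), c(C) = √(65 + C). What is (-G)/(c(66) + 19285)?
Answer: -308560/185955547 + 16*√131/185955547 ≈ -0.0016583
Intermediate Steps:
G = 32 (G = -8*(-5 - 1*(-1)) = -8*(-5 + 1) = -8*(-4) = 32)
(-G)/(c(66) + 19285) = (-1*32)/(√(65 + 66) + 19285) = -32/(√131 + 19285) = -32/(19285 + √131)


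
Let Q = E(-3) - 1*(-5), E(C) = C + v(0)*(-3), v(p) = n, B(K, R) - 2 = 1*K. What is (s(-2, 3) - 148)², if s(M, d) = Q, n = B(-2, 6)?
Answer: 21316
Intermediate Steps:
B(K, R) = 2 + K (B(K, R) = 2 + 1*K = 2 + K)
n = 0 (n = 2 - 2 = 0)
v(p) = 0
E(C) = C (E(C) = C + 0*(-3) = C + 0 = C)
Q = 2 (Q = -3 - 1*(-5) = -3 + 5 = 2)
s(M, d) = 2
(s(-2, 3) - 148)² = (2 - 148)² = (-146)² = 21316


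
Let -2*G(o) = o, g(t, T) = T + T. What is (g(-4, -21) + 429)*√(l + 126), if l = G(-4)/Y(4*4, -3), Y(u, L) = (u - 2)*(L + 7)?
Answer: 387*√24703/14 ≈ 4344.7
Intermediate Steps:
g(t, T) = 2*T
Y(u, L) = (-2 + u)*(7 + L)
G(o) = -o/2
l = 1/28 (l = (-½*(-4))/(-14 - 2*(-3) + 7*(4*4) - 12*4) = 2/(-14 + 6 + 7*16 - 3*16) = 2/(-14 + 6 + 112 - 48) = 2/56 = 2*(1/56) = 1/28 ≈ 0.035714)
(g(-4, -21) + 429)*√(l + 126) = (2*(-21) + 429)*√(1/28 + 126) = (-42 + 429)*√(3529/28) = 387*(√24703/14) = 387*√24703/14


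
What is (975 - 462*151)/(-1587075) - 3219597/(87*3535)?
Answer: -16154243844/1549514225 ≈ -10.425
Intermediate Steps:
(975 - 462*151)/(-1587075) - 3219597/(87*3535) = (975 - 69762)*(-1/1587075) - 3219597/307545 = -68787*(-1/1587075) - 3219597*1/307545 = 22929/529025 - 1073199/102515 = -16154243844/1549514225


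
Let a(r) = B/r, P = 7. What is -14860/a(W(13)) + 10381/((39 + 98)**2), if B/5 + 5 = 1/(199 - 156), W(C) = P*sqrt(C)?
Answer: 10381/18769 + 447286*sqrt(13)/107 ≈ 15073.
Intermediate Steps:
W(C) = 7*sqrt(C)
B = -1070/43 (B = -25 + 5/(199 - 156) = -25 + 5/43 = -1070/43 ≈ -24.884)
a(r) = -1070/(43*r)
-14860/a(W(13)) + 10381/((39 + 98)**2) = -14860*(-301*sqrt(13)/1070) + 10381/((39 + 98)**2) = -14860*(-301*sqrt(13)/1070) + 10381/(137**2) = -14860*(-301*sqrt(13)/1070) + 10381/18769 = -(-447286)*sqrt(13)/107 + 10381*(1/18769) = 447286*sqrt(13)/107 + 10381/18769 = 10381/18769 + 447286*sqrt(13)/107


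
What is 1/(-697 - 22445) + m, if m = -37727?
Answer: -873078235/23142 ≈ -37727.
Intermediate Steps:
1/(-697 - 22445) + m = 1/(-697 - 22445) - 37727 = 1/(-23142) - 37727 = -1/23142 - 37727 = -873078235/23142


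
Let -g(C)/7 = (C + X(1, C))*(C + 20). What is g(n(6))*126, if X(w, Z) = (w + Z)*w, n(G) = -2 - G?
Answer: 158760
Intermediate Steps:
X(w, Z) = w*(Z + w) (X(w, Z) = (Z + w)*w = w*(Z + w))
g(C) = -7*(1 + 2*C)*(20 + C) (g(C) = -7*(C + 1*(C + 1))*(C + 20) = -7*(C + 1*(1 + C))*(20 + C) = -7*(C + (1 + C))*(20 + C) = -7*(1 + 2*C)*(20 + C))
g(n(6))*126 = (-140 - 287*(-2 - 1*6) - 14*(-2 - 1*6)²)*126 = (-140 - 287*(-2 - 6) - 14*(-2 - 6)²)*126 = (-140 - 287*(-8) - 14*(-8)²)*126 = (-140 + 2296 - 14*64)*126 = (-140 + 2296 - 896)*126 = 1260*126 = 158760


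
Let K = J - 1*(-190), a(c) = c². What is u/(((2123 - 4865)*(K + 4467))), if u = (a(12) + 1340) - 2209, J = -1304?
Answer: 725/9193926 ≈ 7.8856e-5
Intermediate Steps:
K = -1114 (K = -1304 - 1*(-190) = -1304 + 190 = -1114)
u = -725 (u = (12² + 1340) - 2209 = (144 + 1340) - 2209 = 1484 - 2209 = -725)
u/(((2123 - 4865)*(K + 4467))) = -725*1/((-1114 + 4467)*(2123 - 4865)) = -725/((-2742*3353)) = -725/(-9193926) = -725*(-1/9193926) = 725/9193926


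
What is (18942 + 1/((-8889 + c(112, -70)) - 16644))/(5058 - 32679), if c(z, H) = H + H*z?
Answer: -633477305/923729103 ≈ -0.68578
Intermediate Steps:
(18942 + 1/((-8889 + c(112, -70)) - 16644))/(5058 - 32679) = (18942 + 1/((-8889 - 70*(1 + 112)) - 16644))/(5058 - 32679) = (18942 + 1/((-8889 - 70*113) - 16644))/(-27621) = (18942 + 1/((-8889 - 7910) - 16644))*(-1/27621) = (18942 + 1/(-16799 - 16644))*(-1/27621) = (18942 + 1/(-33443))*(-1/27621) = (18942 - 1/33443)*(-1/27621) = (633477305/33443)*(-1/27621) = -633477305/923729103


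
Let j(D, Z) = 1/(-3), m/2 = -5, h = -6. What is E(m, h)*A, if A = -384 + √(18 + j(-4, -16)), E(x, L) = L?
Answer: 2304 - 2*√159 ≈ 2278.8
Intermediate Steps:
m = -10 (m = 2*(-5) = -10)
j(D, Z) = -⅓
A = -384 + √159/3 (A = -384 + √(18 - ⅓) = -384 + √(53/3) = -384 + √159/3 ≈ -379.80)
E(m, h)*A = -6*(-384 + √159/3) = 2304 - 2*√159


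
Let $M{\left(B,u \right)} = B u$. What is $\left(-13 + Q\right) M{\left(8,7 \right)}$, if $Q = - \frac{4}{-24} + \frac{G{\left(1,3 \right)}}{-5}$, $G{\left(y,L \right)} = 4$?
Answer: $- \frac{11452}{15} \approx -763.47$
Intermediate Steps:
$Q = - \frac{19}{30}$ ($Q = - \frac{4}{-24} + \frac{4}{-5} = \left(-4\right) \left(- \frac{1}{24}\right) + 4 \left(- \frac{1}{5}\right) = \frac{1}{6} - \frac{4}{5} = - \frac{19}{30} \approx -0.63333$)
$\left(-13 + Q\right) M{\left(8,7 \right)} = \left(-13 - \frac{19}{30}\right) 8 \cdot 7 = \left(- \frac{409}{30}\right) 56 = - \frac{11452}{15}$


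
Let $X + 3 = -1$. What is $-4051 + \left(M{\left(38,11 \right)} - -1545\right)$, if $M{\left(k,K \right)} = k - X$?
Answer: $-2464$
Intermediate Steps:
$X = -4$ ($X = -3 - 1 = -4$)
$M{\left(k,K \right)} = 4 + k$ ($M{\left(k,K \right)} = k - -4 = k + 4 = 4 + k$)
$-4051 + \left(M{\left(38,11 \right)} - -1545\right) = -4051 + \left(\left(4 + 38\right) - -1545\right) = -4051 + \left(42 + 1545\right) = -4051 + 1587 = -2464$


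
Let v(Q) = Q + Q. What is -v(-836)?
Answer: 1672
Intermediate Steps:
v(Q) = 2*Q
-v(-836) = -2*(-836) = -1*(-1672) = 1672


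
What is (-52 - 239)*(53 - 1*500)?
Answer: 130077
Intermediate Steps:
(-52 - 239)*(53 - 1*500) = -291*(53 - 500) = -291*(-447) = 130077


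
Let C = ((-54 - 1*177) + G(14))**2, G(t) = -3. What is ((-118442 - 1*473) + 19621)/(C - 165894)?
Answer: 16549/18523 ≈ 0.89343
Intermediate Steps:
C = 54756 (C = ((-54 - 1*177) - 3)**2 = ((-54 - 177) - 3)**2 = (-231 - 3)**2 = (-234)**2 = 54756)
((-118442 - 1*473) + 19621)/(C - 165894) = ((-118442 - 1*473) + 19621)/(54756 - 165894) = ((-118442 - 473) + 19621)/(-111138) = (-118915 + 19621)*(-1/111138) = -99294*(-1/111138) = 16549/18523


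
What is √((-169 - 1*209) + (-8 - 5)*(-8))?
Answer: I*√274 ≈ 16.553*I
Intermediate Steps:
√((-169 - 1*209) + (-8 - 5)*(-8)) = √((-169 - 209) - 13*(-8)) = √(-378 + 104) = √(-274) = I*√274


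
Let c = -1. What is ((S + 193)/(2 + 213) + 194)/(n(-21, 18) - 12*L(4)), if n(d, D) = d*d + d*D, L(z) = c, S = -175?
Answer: 41728/16125 ≈ 2.5878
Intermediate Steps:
L(z) = -1
n(d, D) = d² + D*d
((S + 193)/(2 + 213) + 194)/(n(-21, 18) - 12*L(4)) = ((-175 + 193)/(2 + 213) + 194)/(-21*(18 - 21) - 12*(-1)) = (18/215 + 194)/(-21*(-3) + 12) = (18*(1/215) + 194)/(63 + 12) = (18/215 + 194)/75 = (41728/215)*(1/75) = 41728/16125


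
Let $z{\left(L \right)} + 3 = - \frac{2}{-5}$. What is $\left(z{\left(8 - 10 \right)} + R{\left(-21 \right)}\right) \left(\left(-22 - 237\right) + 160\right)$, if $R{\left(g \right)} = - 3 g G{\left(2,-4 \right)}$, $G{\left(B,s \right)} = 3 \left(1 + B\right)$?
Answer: $- \frac{279378}{5} \approx -55876.0$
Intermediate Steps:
$G{\left(B,s \right)} = 3 + 3 B$
$z{\left(L \right)} = - \frac{13}{5}$ ($z{\left(L \right)} = -3 - \frac{2}{-5} = -3 - - \frac{2}{5} = -3 + \frac{2}{5} = - \frac{13}{5}$)
$R{\left(g \right)} = - 27 g$ ($R{\left(g \right)} = - 3 g \left(3 + 3 \cdot 2\right) = - 3 g \left(3 + 6\right) = - 3 g 9 = - 27 g$)
$\left(z{\left(8 - 10 \right)} + R{\left(-21 \right)}\right) \left(\left(-22 - 237\right) + 160\right) = \left(- \frac{13}{5} - -567\right) \left(\left(-22 - 237\right) + 160\right) = \left(- \frac{13}{5} + 567\right) \left(-259 + 160\right) = \frac{2822}{5} \left(-99\right) = - \frac{279378}{5}$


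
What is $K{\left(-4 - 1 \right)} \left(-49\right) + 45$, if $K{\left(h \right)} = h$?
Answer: $290$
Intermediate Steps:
$K{\left(-4 - 1 \right)} \left(-49\right) + 45 = \left(-4 - 1\right) \left(-49\right) + 45 = \left(-5\right) \left(-49\right) + 45 = 245 + 45 = 290$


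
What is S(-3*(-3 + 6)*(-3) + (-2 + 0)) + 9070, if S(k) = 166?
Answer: 9236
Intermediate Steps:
S(-3*(-3 + 6)*(-3) + (-2 + 0)) + 9070 = 166 + 9070 = 9236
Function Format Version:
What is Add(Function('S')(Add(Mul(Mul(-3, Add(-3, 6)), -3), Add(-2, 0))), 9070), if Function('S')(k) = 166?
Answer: 9236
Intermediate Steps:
Add(Function('S')(Add(Mul(Mul(-3, Add(-3, 6)), -3), Add(-2, 0))), 9070) = Add(166, 9070) = 9236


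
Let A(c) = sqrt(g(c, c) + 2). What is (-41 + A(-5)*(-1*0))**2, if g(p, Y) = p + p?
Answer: 1681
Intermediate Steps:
g(p, Y) = 2*p
A(c) = sqrt(2 + 2*c) (A(c) = sqrt(2*c + 2) = sqrt(2 + 2*c))
(-41 + A(-5)*(-1*0))**2 = (-41 + sqrt(2 + 2*(-5))*(-1*0))**2 = (-41 + sqrt(2 - 10)*0)**2 = (-41 + sqrt(-8)*0)**2 = (-41 + (2*I*sqrt(2))*0)**2 = (-41 + 0)**2 = (-41)**2 = 1681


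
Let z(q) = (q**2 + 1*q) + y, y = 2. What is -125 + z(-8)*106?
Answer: 6023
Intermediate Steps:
z(q) = 2 + q + q**2 (z(q) = (q**2 + 1*q) + 2 = (q**2 + q) + 2 = (q + q**2) + 2 = 2 + q + q**2)
-125 + z(-8)*106 = -125 + (2 - 8 + (-8)**2)*106 = -125 + (2 - 8 + 64)*106 = -125 + 58*106 = -125 + 6148 = 6023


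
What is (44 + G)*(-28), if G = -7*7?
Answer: 140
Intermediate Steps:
G = -49
(44 + G)*(-28) = (44 - 49)*(-28) = -5*(-28) = 140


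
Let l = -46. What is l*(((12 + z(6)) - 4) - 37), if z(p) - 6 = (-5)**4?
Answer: -27692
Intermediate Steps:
z(p) = 631 (z(p) = 6 + (-5)**4 = 6 + 625 = 631)
l*(((12 + z(6)) - 4) - 37) = -46*(((12 + 631) - 4) - 37) = -46*((643 - 4) - 37) = -46*(639 - 37) = -46*602 = -27692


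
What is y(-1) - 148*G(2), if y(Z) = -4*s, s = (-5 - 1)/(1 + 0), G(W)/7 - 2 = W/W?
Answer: -3084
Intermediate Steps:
G(W) = 21 (G(W) = 14 + 7*(W/W) = 14 + 7*1 = 14 + 7 = 21)
s = -6 (s = -6/1 = -6*1 = -6)
y(Z) = 24 (y(Z) = -4*(-6) = 24)
y(-1) - 148*G(2) = 24 - 148*21 = 24 - 3108 = -3084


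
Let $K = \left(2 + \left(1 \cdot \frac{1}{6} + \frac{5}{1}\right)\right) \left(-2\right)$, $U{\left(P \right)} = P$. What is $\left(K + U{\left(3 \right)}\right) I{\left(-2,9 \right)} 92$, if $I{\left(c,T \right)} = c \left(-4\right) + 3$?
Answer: $- \frac{34408}{3} \approx -11469.0$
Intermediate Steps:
$I{\left(c,T \right)} = 3 - 4 c$ ($I{\left(c,T \right)} = - 4 c + 3 = 3 - 4 c$)
$K = - \frac{43}{3}$ ($K = \left(2 + \left(1 \cdot \frac{1}{6} + 5 \cdot 1\right)\right) \left(-2\right) = \left(2 + \left(\frac{1}{6} + 5\right)\right) \left(-2\right) = \left(2 + \frac{31}{6}\right) \left(-2\right) = \frac{43}{6} \left(-2\right) = - \frac{43}{3} \approx -14.333$)
$\left(K + U{\left(3 \right)}\right) I{\left(-2,9 \right)} 92 = \left(- \frac{43}{3} + 3\right) \left(3 - -8\right) 92 = - \frac{34 \left(3 + 8\right)}{3} \cdot 92 = \left(- \frac{34}{3}\right) 11 \cdot 92 = \left(- \frac{374}{3}\right) 92 = - \frac{34408}{3}$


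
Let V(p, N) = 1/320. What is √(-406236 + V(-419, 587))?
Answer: I*√649977595/40 ≈ 637.37*I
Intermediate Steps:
V(p, N) = 1/320
√(-406236 + V(-419, 587)) = √(-406236 + 1/320) = √(-129995519/320) = I*√649977595/40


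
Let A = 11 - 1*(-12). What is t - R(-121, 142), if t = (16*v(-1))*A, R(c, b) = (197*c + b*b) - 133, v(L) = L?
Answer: 3438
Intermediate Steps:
A = 23 (A = 11 + 12 = 23)
R(c, b) = -133 + b² + 197*c (R(c, b) = (197*c + b²) - 133 = (b² + 197*c) - 133 = -133 + b² + 197*c)
t = -368 (t = (16*(-1))*23 = -16*23 = -368)
t - R(-121, 142) = -368 - (-133 + 142² + 197*(-121)) = -368 - (-133 + 20164 - 23837) = -368 - 1*(-3806) = -368 + 3806 = 3438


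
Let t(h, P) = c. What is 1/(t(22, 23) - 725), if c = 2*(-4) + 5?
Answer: -1/728 ≈ -0.0013736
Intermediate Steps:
c = -3 (c = -8 + 5 = -3)
t(h, P) = -3
1/(t(22, 23) - 725) = 1/(-3 - 725) = 1/(-728) = -1/728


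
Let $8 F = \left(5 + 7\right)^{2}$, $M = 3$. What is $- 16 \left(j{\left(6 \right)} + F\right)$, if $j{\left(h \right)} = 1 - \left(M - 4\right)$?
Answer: $-320$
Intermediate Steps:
$j{\left(h \right)} = 2$ ($j{\left(h \right)} = 1 - \left(3 - 4\right) = 1 - -1 = 1 + 1 = 2$)
$F = 18$ ($F = \frac{\left(5 + 7\right)^{2}}{8} = \frac{12^{2}}{8} = \frac{1}{8} \cdot 144 = 18$)
$- 16 \left(j{\left(6 \right)} + F\right) = - 16 \left(2 + 18\right) = \left(-16\right) 20 = -320$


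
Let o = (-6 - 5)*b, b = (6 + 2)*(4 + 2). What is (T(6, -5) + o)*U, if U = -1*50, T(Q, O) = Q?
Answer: 26100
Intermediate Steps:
b = 48 (b = 8*6 = 48)
U = -50
o = -528 (o = (-6 - 5)*48 = -11*48 = -528)
(T(6, -5) + o)*U = (6 - 528)*(-50) = -522*(-50) = 26100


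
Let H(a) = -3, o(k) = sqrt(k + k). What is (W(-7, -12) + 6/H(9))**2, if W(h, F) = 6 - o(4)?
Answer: 24 - 16*sqrt(2) ≈ 1.3726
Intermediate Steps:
o(k) = sqrt(2)*sqrt(k) (o(k) = sqrt(2*k) = sqrt(2)*sqrt(k))
W(h, F) = 6 - 2*sqrt(2) (W(h, F) = 6 - sqrt(2)*sqrt(4) = 6 - sqrt(2)*2 = 6 - 2*sqrt(2))
(W(-7, -12) + 6/H(9))**2 = ((6 - 2*sqrt(2)) + 6/(-3))**2 = ((6 - 2*sqrt(2)) + 6*(-1/3))**2 = ((6 - 2*sqrt(2)) - 2)**2 = (4 - 2*sqrt(2))**2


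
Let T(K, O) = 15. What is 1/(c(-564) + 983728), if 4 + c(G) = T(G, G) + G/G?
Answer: 1/983740 ≈ 1.0165e-6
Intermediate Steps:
c(G) = 12 (c(G) = -4 + (15 + G/G) = -4 + (15 + 1) = -4 + 16 = 12)
1/(c(-564) + 983728) = 1/(12 + 983728) = 1/983740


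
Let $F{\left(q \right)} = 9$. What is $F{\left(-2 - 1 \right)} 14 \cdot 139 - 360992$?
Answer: $-343478$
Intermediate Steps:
$F{\left(-2 - 1 \right)} 14 \cdot 139 - 360992 = 9 \cdot 14 \cdot 139 - 360992 = 126 \cdot 139 - 360992 = 17514 - 360992 = -343478$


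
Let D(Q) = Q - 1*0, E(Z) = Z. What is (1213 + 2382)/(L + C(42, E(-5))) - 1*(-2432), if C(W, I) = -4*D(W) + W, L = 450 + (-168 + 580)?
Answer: 1793547/736 ≈ 2436.9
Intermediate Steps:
D(Q) = Q (D(Q) = Q + 0 = Q)
L = 862 (L = 450 + 412 = 862)
C(W, I) = -3*W (C(W, I) = -4*W + W = -3*W)
(1213 + 2382)/(L + C(42, E(-5))) - 1*(-2432) = (1213 + 2382)/(862 - 3*42) - 1*(-2432) = 3595/(862 - 126) + 2432 = 3595/736 + 2432 = 1793547/736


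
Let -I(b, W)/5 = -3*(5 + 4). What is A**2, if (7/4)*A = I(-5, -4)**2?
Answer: 5314410000/49 ≈ 1.0846e+8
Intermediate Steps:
I(b, W) = 135 (I(b, W) = -(-15)*(5 + 4) = -(-15)*9 = -5*(-27) = 135)
A = 72900/7 (A = (4/7)*135**2 = (4/7)*18225 = 72900/7 ≈ 10414.)
A**2 = (72900/7)**2 = 5314410000/49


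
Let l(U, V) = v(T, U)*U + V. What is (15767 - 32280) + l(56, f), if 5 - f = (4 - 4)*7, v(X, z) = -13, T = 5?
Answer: -17236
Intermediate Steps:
f = 5 (f = 5 - (4 - 4)*7 = 5 - 0*7 = 5 - 1*0 = 5 + 0 = 5)
l(U, V) = V - 13*U (l(U, V) = -13*U + V = V - 13*U)
(15767 - 32280) + l(56, f) = (15767 - 32280) + (5 - 13*56) = -16513 + (5 - 728) = -16513 - 723 = -17236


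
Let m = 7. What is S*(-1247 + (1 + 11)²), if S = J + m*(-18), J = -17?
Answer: 157729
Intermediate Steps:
S = -143 (S = -17 + 7*(-18) = -17 - 126 = -143)
S*(-1247 + (1 + 11)²) = -143*(-1247 + (1 + 11)²) = -143*(-1247 + 12²) = -143*(-1247 + 144) = -143*(-1103) = 157729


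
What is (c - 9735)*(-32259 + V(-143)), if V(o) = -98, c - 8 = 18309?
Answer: -277687774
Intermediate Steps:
c = 18317 (c = 8 + 18309 = 18317)
(c - 9735)*(-32259 + V(-143)) = (18317 - 9735)*(-32259 - 98) = 8582*(-32357) = -277687774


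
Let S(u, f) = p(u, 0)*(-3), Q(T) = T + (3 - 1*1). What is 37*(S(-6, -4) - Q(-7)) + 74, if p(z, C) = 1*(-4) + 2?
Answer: 481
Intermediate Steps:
p(z, C) = -2 (p(z, C) = -4 + 2 = -2)
Q(T) = 2 + T (Q(T) = T + (3 - 1) = T + 2 = 2 + T)
S(u, f) = 6 (S(u, f) = -2*(-3) = 6)
37*(S(-6, -4) - Q(-7)) + 74 = 37*(6 - (2 - 7)) + 74 = 37*(6 - 1*(-5)) + 74 = 37*(6 + 5) + 74 = 37*11 + 74 = 407 + 74 = 481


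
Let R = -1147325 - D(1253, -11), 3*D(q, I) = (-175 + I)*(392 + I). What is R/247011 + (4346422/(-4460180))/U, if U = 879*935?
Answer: -228840042788202319/50303321319005150 ≈ -4.5492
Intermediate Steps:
D(q, I) = (-175 + I)*(392 + I)/3 (D(q, I) = ((-175 + I)*(392 + I))/3 = (-175 + I)*(392 + I)/3)
U = 821865
R = -1123703 (R = -1147325 - (-68600/3 + (⅓)*(-11)² + (217/3)*(-11)) = -1147325 - (-68600/3 + (⅓)*121 - 2387/3) = -1147325 - (-68600/3 + 121/3 - 2387/3) = -1147325 - 1*(-23622) = -1147325 + 23622 = -1123703)
R/247011 + (4346422/(-4460180))/U = -1123703/247011 + (4346422/(-4460180))/821865 = -1123703*1/247011 + (4346422*(-1/4460180))*(1/821865) = -1123703/247011 - 2173211/2230090*1/821865 = -1123703/247011 - 2173211/1832832917850 = -228840042788202319/50303321319005150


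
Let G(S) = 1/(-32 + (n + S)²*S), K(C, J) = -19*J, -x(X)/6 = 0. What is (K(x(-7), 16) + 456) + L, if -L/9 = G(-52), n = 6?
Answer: 5576579/36688 ≈ 152.00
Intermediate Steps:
x(X) = 0 (x(X) = -6*0 = 0)
G(S) = 1/(-32 + S*(6 + S)²) (G(S) = 1/(-32 + (6 + S)²*S) = 1/(-32 + S*(6 + S)²))
L = 3/36688 (L = -9/(-32 - 52*(6 - 52)²) = -9/(-32 - 52*(-46)²) = -9/(-32 - 52*2116) = -9/(-32 - 110032) = -9/(-110064) = -9*(-1/110064) = 3/36688 ≈ 8.1771e-5)
(K(x(-7), 16) + 456) + L = (-19*16 + 456) + 3/36688 = (-304 + 456) + 3/36688 = 152 + 3/36688 = 5576579/36688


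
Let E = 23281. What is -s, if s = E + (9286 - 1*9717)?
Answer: -22850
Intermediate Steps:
s = 22850 (s = 23281 + (9286 - 1*9717) = 23281 + (9286 - 9717) = 23281 - 431 = 22850)
-s = -1*22850 = -22850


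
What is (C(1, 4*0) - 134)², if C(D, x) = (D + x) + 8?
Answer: 15625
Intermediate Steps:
C(D, x) = 8 + D + x
(C(1, 4*0) - 134)² = ((8 + 1 + 4*0) - 134)² = ((8 + 1 + 0) - 134)² = (9 - 134)² = (-125)² = 15625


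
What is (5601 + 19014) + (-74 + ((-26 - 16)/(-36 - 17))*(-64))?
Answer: 1297985/53 ≈ 24490.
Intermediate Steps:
(5601 + 19014) + (-74 + ((-26 - 16)/(-36 - 17))*(-64)) = 24615 + (-74 - 42/(-53)*(-64)) = 24615 + (-74 - 42*(-1/53)*(-64)) = 24615 + (-74 + (42/53)*(-64)) = 24615 + (-74 - 2688/53) = 24615 - 6610/53 = 1297985/53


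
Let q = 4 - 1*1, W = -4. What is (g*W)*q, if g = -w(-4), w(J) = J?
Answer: -48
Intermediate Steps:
q = 3 (q = 4 - 1 = 3)
g = 4 (g = -1*(-4) = 4)
(g*W)*q = (4*(-4))*3 = -16*3 = -48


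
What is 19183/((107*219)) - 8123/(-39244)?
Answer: 943163911/919604652 ≈ 1.0256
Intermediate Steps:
19183/((107*219)) - 8123/(-39244) = 19183/23433 - 8123*(-1/39244) = 19183*(1/23433) + 8123/39244 = 19183/23433 + 8123/39244 = 943163911/919604652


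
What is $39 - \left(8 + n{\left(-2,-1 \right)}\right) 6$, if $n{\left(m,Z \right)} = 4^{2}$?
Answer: $-105$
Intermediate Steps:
$n{\left(m,Z \right)} = 16$
$39 - \left(8 + n{\left(-2,-1 \right)}\right) 6 = 39 - \left(8 + 16\right) 6 = 39 - 24 \cdot 6 = 39 - 144 = -105$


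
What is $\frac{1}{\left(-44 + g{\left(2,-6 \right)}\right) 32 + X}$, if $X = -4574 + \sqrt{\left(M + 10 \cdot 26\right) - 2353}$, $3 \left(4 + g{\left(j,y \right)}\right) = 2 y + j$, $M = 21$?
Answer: $- \frac{27975}{173920574} - \frac{9 i \sqrt{518}}{173920574} \approx -0.00016085 - 1.1778 \cdot 10^{-6} i$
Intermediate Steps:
$g{\left(j,y \right)} = -4 + \frac{j}{3} + \frac{2 y}{3}$ ($g{\left(j,y \right)} = -4 + \frac{2 y + j}{3} = -4 + \frac{j + 2 y}{3} = -4 + \left(\frac{j}{3} + \frac{2 y}{3}\right) = -4 + \frac{j}{3} + \frac{2 y}{3}$)
$X = -4574 + 2 i \sqrt{518}$ ($X = -4574 + \sqrt{\left(21 + 10 \cdot 26\right) - 2353} = -4574 + \sqrt{\left(21 + 260\right) - 2353} = -4574 + \sqrt{281 - 2353} = -4574 + \sqrt{-2072} = -4574 + 2 i \sqrt{518} \approx -4574.0 + 45.519 i$)
$\frac{1}{\left(-44 + g{\left(2,-6 \right)}\right) 32 + X} = \frac{1}{\left(-44 + \left(-4 + \frac{1}{3} \cdot 2 + \frac{2}{3} \left(-6\right)\right)\right) 32 - \left(4574 - 2 i \sqrt{518}\right)} = \frac{1}{\left(-44 - \frac{22}{3}\right) 32 - \left(4574 - 2 i \sqrt{518}\right)} = \frac{1}{\left(- \frac{154}{3}\right) 32 - \left(4574 - 2 i \sqrt{518}\right)} = \frac{1}{- \frac{4928}{3} - \left(4574 - 2 i \sqrt{518}\right)} = \frac{1}{- \frac{18650}{3} + 2 i \sqrt{518}}$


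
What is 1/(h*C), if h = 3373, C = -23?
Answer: -1/77579 ≈ -1.2890e-5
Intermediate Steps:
1/(h*C) = 1/(3373*(-23)) = 1/(-77579) = -1/77579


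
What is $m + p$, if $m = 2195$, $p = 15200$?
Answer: $17395$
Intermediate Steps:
$m + p = 2195 + 15200 = 17395$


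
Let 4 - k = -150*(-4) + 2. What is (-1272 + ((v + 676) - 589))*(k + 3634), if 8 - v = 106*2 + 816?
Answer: -6694380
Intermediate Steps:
k = -598 (k = 4 - (-150*(-4) + 2) = 4 - (-25*(-24) + 2) = 4 - (600 + 2) = 4 - 1*602 = 4 - 602 = -598)
v = -1020 (v = 8 - (106*2 + 816) = 8 - (212 + 816) = 8 - 1*1028 = 8 - 1028 = -1020)
(-1272 + ((v + 676) - 589))*(k + 3634) = (-1272 + ((-1020 + 676) - 589))*(-598 + 3634) = (-1272 + (-344 - 589))*3036 = (-1272 - 933)*3036 = -2205*3036 = -6694380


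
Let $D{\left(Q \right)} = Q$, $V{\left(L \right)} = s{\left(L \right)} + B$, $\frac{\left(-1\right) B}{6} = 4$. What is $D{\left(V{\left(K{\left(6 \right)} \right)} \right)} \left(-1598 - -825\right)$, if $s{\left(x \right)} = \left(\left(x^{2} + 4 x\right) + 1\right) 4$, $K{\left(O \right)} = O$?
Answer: $-170060$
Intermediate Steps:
$B = -24$ ($B = \left(-6\right) 4 = -24$)
$s{\left(x \right)} = 4 + 4 x^{2} + 16 x$ ($s{\left(x \right)} = \left(1 + x^{2} + 4 x\right) 4 = 4 + 4 x^{2} + 16 x$)
$V{\left(L \right)} = -20 + 4 L^{2} + 16 L$ ($V{\left(L \right)} = \left(4 + 4 L^{2} + 16 L\right) - 24 = -20 + 4 L^{2} + 16 L$)
$D{\left(V{\left(K{\left(6 \right)} \right)} \right)} \left(-1598 - -825\right) = \left(-20 + 4 \cdot 6^{2} + 16 \cdot 6\right) \left(-1598 - -825\right) = \left(-20 + 4 \cdot 36 + 96\right) \left(-1598 + 825\right) = \left(-20 + 144 + 96\right) \left(-773\right) = 220 \left(-773\right) = -170060$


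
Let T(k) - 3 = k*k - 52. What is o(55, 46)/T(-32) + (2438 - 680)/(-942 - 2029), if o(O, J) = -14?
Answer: -1755644/2896725 ≈ -0.60608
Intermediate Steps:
T(k) = -49 + k**2 (T(k) = 3 + (k*k - 52) = 3 + (k**2 - 52) = 3 + (-52 + k**2) = -49 + k**2)
o(55, 46)/T(-32) + (2438 - 680)/(-942 - 2029) = -14/(-49 + (-32)**2) + (2438 - 680)/(-942 - 2029) = -14/(-49 + 1024) + 1758/(-2971) = -14/975 + 1758*(-1/2971) = -14*1/975 - 1758/2971 = -14/975 - 1758/2971 = -1755644/2896725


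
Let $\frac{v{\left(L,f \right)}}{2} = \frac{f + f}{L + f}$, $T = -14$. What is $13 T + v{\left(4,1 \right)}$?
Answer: $- \frac{906}{5} \approx -181.2$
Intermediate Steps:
$v{\left(L,f \right)} = \frac{4 f}{L + f}$ ($v{\left(L,f \right)} = 2 \frac{f + f}{L + f} = 2 \frac{2 f}{L + f} = \frac{4 f}{L + f}$)
$13 T + v{\left(4,1 \right)} = 13 \left(-14\right) + 4 \cdot 1 \frac{1}{4 + 1} = -182 + 4 \cdot 1 \cdot \frac{1}{5} = -182 + \frac{4}{5} = - \frac{906}{5}$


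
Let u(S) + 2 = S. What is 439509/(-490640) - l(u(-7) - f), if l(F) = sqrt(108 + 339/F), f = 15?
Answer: -439509/490640 - sqrt(1502)/4 ≈ -10.585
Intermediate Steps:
u(S) = -2 + S
439509/(-490640) - l(u(-7) - f) = 439509/(-490640) - sqrt(108 + 339/((-2 - 7) - 1*15)) = 439509*(-1/490640) - sqrt(108 + 339/(-9 - 15)) = -439509/490640 - sqrt(108 + 339/(-24)) = -439509/490640 - sqrt(108 + 339*(-1/24)) = -439509/490640 - sqrt(108 - 113/8) = -439509/490640 - sqrt(751/8) = -439509/490640 - sqrt(1502)/4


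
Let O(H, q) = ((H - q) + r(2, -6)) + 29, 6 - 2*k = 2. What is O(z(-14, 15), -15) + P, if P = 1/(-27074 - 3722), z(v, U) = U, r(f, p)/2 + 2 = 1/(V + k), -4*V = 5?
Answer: 5327705/92388 ≈ 57.667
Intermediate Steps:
k = 2 (k = 3 - 1/2*2 = 3 - 1 = 2)
V = -5/4 (V = -1/4*5 = -5/4 ≈ -1.2500)
r(f, p) = -4/3 (r(f, p) = -4 + 2/(-5/4 + 2) = -4 + 2/(3/4) = -4 + 2*(4/3) = -4 + 8/3 = -4/3)
O(H, q) = 83/3 + H - q (O(H, q) = ((H - q) - 4/3) + 29 = (-4/3 + H - q) + 29 = 83/3 + H - q)
P = -1/30796 (P = 1/(-30796) = -1/30796 ≈ -3.2472e-5)
O(z(-14, 15), -15) + P = (83/3 + 15 - 1*(-15)) - 1/30796 = (83/3 + 15 + 15) - 1/30796 = 173/3 - 1/30796 = 5327705/92388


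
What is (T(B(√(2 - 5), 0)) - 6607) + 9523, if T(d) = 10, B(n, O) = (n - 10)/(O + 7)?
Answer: 2926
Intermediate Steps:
B(n, O) = (-10 + n)/(7 + O)
(T(B(√(2 - 5), 0)) - 6607) + 9523 = (10 - 6607) + 9523 = -6597 + 9523 = 2926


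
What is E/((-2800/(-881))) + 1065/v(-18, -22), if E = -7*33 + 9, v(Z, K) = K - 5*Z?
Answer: -1289697/23800 ≈ -54.189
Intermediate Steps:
E = -222 (E = -231 + 9 = -222)
E/((-2800/(-881))) + 1065/v(-18, -22) = -222/((-2800/(-881))) + 1065/(-22 - 5*(-18)) = -222/((-2800*(-1/881))) + 1065/(-22 + 90) = -222/2800/881 + 1065/68 = -222*881/2800 + 1065*(1/68) = -97791/1400 + 1065/68 = -1289697/23800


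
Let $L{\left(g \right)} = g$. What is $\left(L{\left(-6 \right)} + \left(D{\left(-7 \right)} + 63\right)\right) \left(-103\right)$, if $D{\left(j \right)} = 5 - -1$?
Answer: $-6489$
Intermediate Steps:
$D{\left(j \right)} = 6$ ($D{\left(j \right)} = 5 + 1 = 6$)
$\left(L{\left(-6 \right)} + \left(D{\left(-7 \right)} + 63\right)\right) \left(-103\right) = \left(-6 + \left(6 + 63\right)\right) \left(-103\right) = \left(-6 + 69\right) \left(-103\right) = 63 \left(-103\right) = -6489$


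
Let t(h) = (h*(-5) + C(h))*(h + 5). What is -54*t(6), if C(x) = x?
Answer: 14256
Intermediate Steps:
t(h) = -4*h*(5 + h) (t(h) = (h*(-5) + h)*(h + 5) = (-5*h + h)*(5 + h) = (-4*h)*(5 + h) = -4*h*(5 + h))
-54*t(6) = -216*6*(-5 - 1*6) = -216*6*(-5 - 6) = -216*6*(-11) = -54*(-264) = 14256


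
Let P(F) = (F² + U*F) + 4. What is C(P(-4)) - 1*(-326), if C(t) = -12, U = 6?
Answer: 314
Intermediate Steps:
P(F) = 4 + F² + 6*F (P(F) = (F² + 6*F) + 4 = 4 + F² + 6*F)
C(P(-4)) - 1*(-326) = -12 - 1*(-326) = -12 + 326 = 314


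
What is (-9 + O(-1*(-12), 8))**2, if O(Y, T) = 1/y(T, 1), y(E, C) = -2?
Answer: 361/4 ≈ 90.250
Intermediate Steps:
O(Y, T) = -1/2 (O(Y, T) = 1/(-2) = -1/2)
(-9 + O(-1*(-12), 8))**2 = (-9 - 1/2)**2 = (-19/2)**2 = 361/4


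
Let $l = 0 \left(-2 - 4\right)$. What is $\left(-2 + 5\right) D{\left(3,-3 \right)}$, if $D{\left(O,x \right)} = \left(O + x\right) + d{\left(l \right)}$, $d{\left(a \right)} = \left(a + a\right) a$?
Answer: $0$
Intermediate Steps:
$l = 0$ ($l = 0 \left(-6\right) = 0$)
$d{\left(a \right)} = 2 a^{2}$ ($d{\left(a \right)} = 2 a a = 2 a^{2}$)
$D{\left(O,x \right)} = O + x$ ($D{\left(O,x \right)} = \left(O + x\right) + 2 \cdot 0^{2} = \left(O + x\right) + 2 \cdot 0 = \left(O + x\right) + 0 = O + x$)
$\left(-2 + 5\right) D{\left(3,-3 \right)} = \left(-2 + 5\right) \left(3 - 3\right) = 3 \cdot 0 = 0$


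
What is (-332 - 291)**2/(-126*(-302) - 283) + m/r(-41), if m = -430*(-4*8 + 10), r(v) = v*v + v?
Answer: 49691315/3097058 ≈ 16.045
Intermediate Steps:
r(v) = v + v**2 (r(v) = v**2 + v = v + v**2)
m = 9460 (m = -430*(-32 + 10) = -430*(-22) = 9460)
(-332 - 291)**2/(-126*(-302) - 283) + m/r(-41) = (-332 - 291)**2/(-126*(-302) - 283) + 9460/((-41*(1 - 41))) = (-623)**2/(38052 - 283) + 9460/((-41*(-40))) = 388129/37769 + 9460/1640 = 388129*(1/37769) + 9460*(1/1640) = 388129/37769 + 473/82 = 49691315/3097058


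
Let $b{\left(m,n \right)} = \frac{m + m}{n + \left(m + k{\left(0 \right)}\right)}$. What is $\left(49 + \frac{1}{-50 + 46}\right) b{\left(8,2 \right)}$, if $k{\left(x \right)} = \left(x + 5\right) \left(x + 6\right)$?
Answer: $\frac{39}{2} \approx 19.5$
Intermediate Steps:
$k{\left(x \right)} = \left(5 + x\right) \left(6 + x\right)$
$b{\left(m,n \right)} = \frac{2 m}{30 + m + n}$ ($b{\left(m,n \right)} = \frac{m + m}{n + \left(m + \left(30 + 0^{2} + 11 \cdot 0\right)\right)} = \frac{2 m}{n + \left(m + \left(30 + 0 + 0\right)\right)} = \frac{2 m}{n + \left(m + 30\right)} = \frac{2 m}{n + \left(30 + m\right)} = \frac{2 m}{30 + m + n}$)
$\left(49 + \frac{1}{-50 + 46}\right) b{\left(8,2 \right)} = \left(49 + \frac{1}{-50 + 46}\right) 2 \cdot 8 \frac{1}{30 + 8 + 2} = \left(49 + \frac{1}{-4}\right) 2 \cdot 8 \cdot \frac{1}{40} = \left(49 - \frac{1}{4}\right) 2 \cdot 8 \cdot \frac{1}{40} = \frac{195}{4} \cdot \frac{2}{5} = \frac{39}{2}$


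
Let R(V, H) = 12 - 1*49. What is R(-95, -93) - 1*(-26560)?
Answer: 26523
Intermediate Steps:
R(V, H) = -37 (R(V, H) = 12 - 49 = -37)
R(-95, -93) - 1*(-26560) = -37 - 1*(-26560) = -37 + 26560 = 26523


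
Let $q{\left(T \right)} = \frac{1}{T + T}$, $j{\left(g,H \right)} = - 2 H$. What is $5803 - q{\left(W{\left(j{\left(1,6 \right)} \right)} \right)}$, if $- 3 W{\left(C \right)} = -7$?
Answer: $\frac{81239}{14} \approx 5802.8$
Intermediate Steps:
$W{\left(C \right)} = \frac{7}{3}$ ($W{\left(C \right)} = \left(- \frac{1}{3}\right) \left(-7\right) = \frac{7}{3}$)
$q{\left(T \right)} = \frac{1}{2 T}$
$5803 - q{\left(W{\left(j{\left(1,6 \right)} \right)} \right)} = 5803 - \frac{1}{2 \cdot \frac{7}{3}} = 5803 - \frac{1}{2} \cdot \frac{3}{7} = 5803 - \frac{3}{14} = \frac{81239}{14}$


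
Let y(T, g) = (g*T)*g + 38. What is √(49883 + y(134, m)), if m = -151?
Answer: √3105255 ≈ 1762.2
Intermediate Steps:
y(T, g) = 38 + T*g² (y(T, g) = (T*g)*g + 38 = T*g² + 38 = 38 + T*g²)
√(49883 + y(134, m)) = √(49883 + (38 + 134*(-151)²)) = √(49883 + (38 + 134*22801)) = √(49883 + (38 + 3055334)) = √(49883 + 3055372) = √3105255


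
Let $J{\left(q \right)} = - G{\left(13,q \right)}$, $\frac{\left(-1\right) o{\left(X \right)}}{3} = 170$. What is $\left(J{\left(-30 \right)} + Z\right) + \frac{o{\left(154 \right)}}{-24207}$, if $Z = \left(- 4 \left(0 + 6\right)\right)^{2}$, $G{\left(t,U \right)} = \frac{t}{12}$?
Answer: $\frac{55670071}{96828} \approx 574.94$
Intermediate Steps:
$o{\left(X \right)} = -510$ ($o{\left(X \right)} = \left(-3\right) 170 = -510$)
$G{\left(t,U \right)} = \frac{t}{12}$ ($G{\left(t,U \right)} = t \frac{1}{12} = \frac{t}{12}$)
$J{\left(q \right)} = - \frac{13}{12}$
$Z = 576$ ($Z = \left(\left(-4\right) 6\right)^{2} = \left(-24\right)^{2} = 576$)
$\left(J{\left(-30 \right)} + Z\right) + \frac{o{\left(154 \right)}}{-24207} = \left(- \frac{13}{12} + 576\right) - \frac{510}{-24207} = \frac{6899}{12} - - \frac{170}{8069} = \frac{6899}{12} + \frac{170}{8069} = \frac{55670071}{96828}$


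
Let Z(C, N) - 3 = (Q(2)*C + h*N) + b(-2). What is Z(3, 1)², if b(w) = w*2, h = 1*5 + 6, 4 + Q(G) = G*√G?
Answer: 76 - 24*√2 ≈ 42.059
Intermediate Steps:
Q(G) = -4 + G^(3/2) (Q(G) = -4 + G*√G = -4 + G^(3/2))
h = 11 (h = 5 + 6 = 11)
b(w) = 2*w
Z(C, N) = -1 + 11*N + C*(-4 + 2*√2) (Z(C, N) = 3 + (((-4 + 2^(3/2))*C + 11*N) + 2*(-2)) = 3 + (((-4 + 2*√2)*C + 11*N) - 4) = 3 + ((C*(-4 + 2*√2) + 11*N) - 4) = 3 + ((11*N + C*(-4 + 2*√2)) - 4) = 3 + (-4 + 11*N + C*(-4 + 2*√2)) = -1 + 11*N + C*(-4 + 2*√2))
Z(3, 1)² = (-1 + 11*1 - 2*3*(2 - √2))² = (-1 + 11 + (-12 + 6*√2))² = (-2 + 6*√2)²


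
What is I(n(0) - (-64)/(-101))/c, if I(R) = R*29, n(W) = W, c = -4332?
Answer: 464/109383 ≈ 0.0042420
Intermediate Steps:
I(R) = 29*R
I(n(0) - (-64)/(-101))/c = (29*(0 - (-64)/(-101)))/(-4332) = (29*(0 - (-64)*(-1)/101))*(-1/4332) = (29*(0 - 1*64/101))*(-1/4332) = (29*(0 - 64/101))*(-1/4332) = (29*(-64/101))*(-1/4332) = -1856/101*(-1/4332) = 464/109383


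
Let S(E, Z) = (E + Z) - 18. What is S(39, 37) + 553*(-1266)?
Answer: -700040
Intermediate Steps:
S(E, Z) = -18 + E + Z
S(39, 37) + 553*(-1266) = (-18 + 39 + 37) + 553*(-1266) = 58 - 700098 = -700040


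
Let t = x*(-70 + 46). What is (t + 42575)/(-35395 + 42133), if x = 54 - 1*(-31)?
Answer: 40535/6738 ≈ 6.0159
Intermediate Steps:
x = 85 (x = 54 + 31 = 85)
t = -2040 (t = 85*(-70 + 46) = 85*(-24) = -2040)
(t + 42575)/(-35395 + 42133) = (-2040 + 42575)/(-35395 + 42133) = 40535/6738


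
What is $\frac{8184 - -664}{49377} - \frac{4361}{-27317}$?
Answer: $\frac{457033913}{1348831509} \approx 0.33884$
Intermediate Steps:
$\frac{8184 - -664}{49377} - \frac{4361}{-27317} = \left(8184 + 664\right) \frac{1}{49377} - - \frac{4361}{27317} = 8848 \cdot \frac{1}{49377} + \frac{4361}{27317} = \frac{8848}{49377} + \frac{4361}{27317} = \frac{457033913}{1348831509}$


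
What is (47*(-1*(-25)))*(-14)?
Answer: -16450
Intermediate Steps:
(47*(-1*(-25)))*(-14) = (47*25)*(-14) = 1175*(-14) = -16450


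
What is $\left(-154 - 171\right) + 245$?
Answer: $-80$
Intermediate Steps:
$\left(-154 - 171\right) + 245 = -325 + 245 = -80$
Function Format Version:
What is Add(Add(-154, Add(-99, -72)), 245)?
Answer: -80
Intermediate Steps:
Add(Add(-154, Add(-99, -72)), 245) = Add(Add(-154, -171), 245) = Add(-325, 245) = -80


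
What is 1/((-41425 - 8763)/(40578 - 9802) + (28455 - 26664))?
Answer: 7694/13767407 ≈ 0.00055886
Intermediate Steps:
1/((-41425 - 8763)/(40578 - 9802) + (28455 - 26664)) = 1/(-50188/30776 + 1791) = 1/(-50188*1/30776 + 1791) = 1/(-12547/7694 + 1791) = 1/(13767407/7694) = 7694/13767407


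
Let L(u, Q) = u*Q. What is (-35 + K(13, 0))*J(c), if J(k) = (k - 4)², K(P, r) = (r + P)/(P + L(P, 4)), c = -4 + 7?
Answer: -174/5 ≈ -34.800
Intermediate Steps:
c = 3
L(u, Q) = Q*u
K(P, r) = (P + r)/(5*P) (K(P, r) = (r + P)/(P + 4*P) = (P + r)/((5*P)) = (P + r)*(1/(5*P)) = (P + r)/(5*P))
J(k) = (-4 + k)²
(-35 + K(13, 0))*J(c) = (-35 + (⅕)*(13 + 0)/13)*(-4 + 3)² = (-35 + (⅕)*(1/13)*13)*(-1)² = (-35 + ⅕)*1 = -174/5*1 = -174/5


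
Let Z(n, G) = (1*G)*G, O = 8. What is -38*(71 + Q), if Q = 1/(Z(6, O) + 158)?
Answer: -299497/111 ≈ -2698.2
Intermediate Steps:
Z(n, G) = G**2 (Z(n, G) = G*G = G**2)
Q = 1/222 (Q = 1/(8**2 + 158) = 1/(64 + 158) = 1/222 ≈ 0.0045045)
-38*(71 + Q) = -38*(71 + 1/222) = -38*15763/222 = -299497/111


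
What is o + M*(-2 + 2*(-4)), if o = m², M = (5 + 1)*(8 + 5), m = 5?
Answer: -755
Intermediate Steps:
M = 78 (M = 6*13 = 78)
o = 25 (o = 5² = 25)
o + M*(-2 + 2*(-4)) = 25 + 78*(-2 + 2*(-4)) = 25 + 78*(-2 - 8) = 25 + 78*(-10) = 25 - 780 = -755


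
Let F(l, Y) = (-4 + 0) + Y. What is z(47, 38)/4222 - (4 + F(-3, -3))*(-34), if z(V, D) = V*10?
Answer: -215087/2111 ≈ -101.89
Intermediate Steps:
F(l, Y) = -4 + Y
z(V, D) = 10*V
z(47, 38)/4222 - (4 + F(-3, -3))*(-34) = (10*47)/4222 - (4 + (-4 - 3))*(-34) = 470*(1/4222) - (4 - 7)*(-34) = 235/2111 - (-3)*(-34) = 235/2111 - 1*102 = 235/2111 - 102 = -215087/2111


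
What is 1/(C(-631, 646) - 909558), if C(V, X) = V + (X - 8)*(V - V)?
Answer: -1/910189 ≈ -1.0987e-6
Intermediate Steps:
C(V, X) = V (C(V, X) = V + (-8 + X)*0 = V + 0 = V)
1/(C(-631, 646) - 909558) = 1/(-631 - 909558) = 1/(-910189) = -1/910189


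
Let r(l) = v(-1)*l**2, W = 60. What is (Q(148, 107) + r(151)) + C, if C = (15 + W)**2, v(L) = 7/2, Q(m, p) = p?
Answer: 171071/2 ≈ 85536.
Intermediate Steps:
v(L) = 7/2 (v(L) = 7*(1/2) = 7/2)
r(l) = 7*l**2/2
C = 5625 (C = (15 + 60)**2 = 75**2 = 5625)
(Q(148, 107) + r(151)) + C = (107 + (7/2)*151**2) + 5625 = (107 + (7/2)*22801) + 5625 = (107 + 159607/2) + 5625 = 159821/2 + 5625 = 171071/2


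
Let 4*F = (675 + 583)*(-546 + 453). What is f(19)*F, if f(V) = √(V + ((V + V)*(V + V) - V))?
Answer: -1111443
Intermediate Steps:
F = -58497/2 (F = ((675 + 583)*(-546 + 453))/4 = (1258*(-93))/4 = (¼)*(-116994) = -58497/2 ≈ -29249.)
f(V) = 2*√(V²) (f(V) = √(V + ((2*V)*(2*V) - V)) = √(V + (4*V² - V)) = √(V + (-V + 4*V²)) = √(4*V²) = 2*√(V²))
f(19)*F = (2*√(19²))*(-58497/2) = (2*√361)*(-58497/2) = (2*19)*(-58497/2) = 38*(-58497/2) = -1111443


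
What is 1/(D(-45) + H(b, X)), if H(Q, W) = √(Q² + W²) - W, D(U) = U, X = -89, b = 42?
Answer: -44/7749 + √9685/7749 ≈ 0.0070219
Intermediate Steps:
1/(D(-45) + H(b, X)) = 1/(-45 + (√(42² + (-89)²) - 1*(-89))) = 1/(-45 + (√(1764 + 7921) + 89)) = 1/(-45 + (√9685 + 89)) = 1/(-45 + (89 + √9685)) = 1/(44 + √9685)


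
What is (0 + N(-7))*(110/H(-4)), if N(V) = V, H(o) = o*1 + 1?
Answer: 770/3 ≈ 256.67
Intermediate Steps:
H(o) = 1 + o (H(o) = o + 1 = 1 + o)
(0 + N(-7))*(110/H(-4)) = (0 - 7)*(110/(1 - 4)) = -770/(-3) = -770*(-1)/3 = -7*(-110/3) = 770/3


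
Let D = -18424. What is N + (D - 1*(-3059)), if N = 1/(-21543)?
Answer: -331008196/21543 ≈ -15365.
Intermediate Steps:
N = -1/21543 ≈ -4.6419e-5
N + (D - 1*(-3059)) = -1/21543 + (-18424 - 1*(-3059)) = -1/21543 + (-18424 + 3059) = -1/21543 - 15365 = -331008196/21543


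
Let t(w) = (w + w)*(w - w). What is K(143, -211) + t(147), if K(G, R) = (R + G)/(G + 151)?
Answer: -34/147 ≈ -0.23129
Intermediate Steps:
K(G, R) = (G + R)/(151 + G)
t(w) = 0 (t(w) = (2*w)*0 = 0)
K(143, -211) + t(147) = (143 - 211)/(151 + 143) + 0 = -68/294 + 0 = (1/294)*(-68) + 0 = -34/147 + 0 = -34/147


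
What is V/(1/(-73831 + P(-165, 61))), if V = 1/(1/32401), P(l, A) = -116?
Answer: -2395956747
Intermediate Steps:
V = 32401 (V = 1/(1/32401) = 32401)
V/(1/(-73831 + P(-165, 61))) = 32401/(1/(-73831 - 116)) = 32401/(1/(-73947)) = 32401/(-1/73947) = 32401*(-73947) = -2395956747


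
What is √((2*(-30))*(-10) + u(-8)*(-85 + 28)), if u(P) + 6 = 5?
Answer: 3*√73 ≈ 25.632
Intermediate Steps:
u(P) = -1 (u(P) = -6 + 5 = -1)
√((2*(-30))*(-10) + u(-8)*(-85 + 28)) = √((2*(-30))*(-10) - (-85 + 28)) = √(-60*(-10) - 1*(-57)) = √(600 + 57) = √657 = 3*√73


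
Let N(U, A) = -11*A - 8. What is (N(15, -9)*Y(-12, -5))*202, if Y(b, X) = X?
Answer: -91910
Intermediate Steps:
N(U, A) = -8 - 11*A
(N(15, -9)*Y(-12, -5))*202 = ((-8 - 11*(-9))*(-5))*202 = ((-8 + 99)*(-5))*202 = (91*(-5))*202 = -455*202 = -91910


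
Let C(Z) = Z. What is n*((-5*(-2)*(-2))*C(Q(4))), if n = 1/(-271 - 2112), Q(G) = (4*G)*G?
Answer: 1280/2383 ≈ 0.53714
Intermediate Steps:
Q(G) = 4*G**2
n = -1/2383 (n = 1/(-2383) = -1/2383 ≈ -0.00041964)
n*((-5*(-2)*(-2))*C(Q(4))) = --5*(-2)*(-2)*4*4**2/2383 = -10*(-2)*4*16/2383 = -(-20)*64/2383 = -1/2383*(-1280) = 1280/2383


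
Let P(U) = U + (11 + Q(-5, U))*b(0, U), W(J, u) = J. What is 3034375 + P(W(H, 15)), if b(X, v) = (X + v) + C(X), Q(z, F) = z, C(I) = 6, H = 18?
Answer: 3034537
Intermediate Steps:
b(X, v) = 6 + X + v (b(X, v) = (X + v) + 6 = 6 + X + v)
P(U) = 36 + 7*U (P(U) = U + (11 - 5)*(6 + 0 + U) = U + 6*(6 + U) = U + (36 + 6*U) = 36 + 7*U)
3034375 + P(W(H, 15)) = 3034375 + (36 + 7*18) = 3034375 + (36 + 126) = 3034375 + 162 = 3034537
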